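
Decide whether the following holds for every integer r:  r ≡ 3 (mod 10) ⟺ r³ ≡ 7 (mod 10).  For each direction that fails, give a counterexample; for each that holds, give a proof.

The biconditional holds.

(→) Suppose r ≡ 3 (mod 10). Write r = 10j + 3. Then (10j + 3)³ = 1000j³ + 900j² + 270j + 27 = 10(100j³ + 90j² + 27j + 2) + 7, so r³ ≡ 7 (mod 10).

(←) Conversely, suppose r³ ≡ 7 (mod 10). The only residue r in {0, …, 9} with r³ ≡ 7 (mod 10) is r = 3, so r ≡ 3 (mod 10).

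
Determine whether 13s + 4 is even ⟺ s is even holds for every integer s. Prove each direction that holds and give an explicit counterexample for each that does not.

Both directions hold.

(⇒) Suppose 13s + 4 is even. Since 13 is odd, 13s and s have the same parity, so 13s + 4 ≡ s + 4 (mod 2). As 4 is even, 13s + 4 is even exactly when s is even. Thus s is even.

(⇐) Conversely, suppose s is even; write s = 2j. Then 13s + 4 = 13·(2j) + 4 = 2·13j + 4, which is even.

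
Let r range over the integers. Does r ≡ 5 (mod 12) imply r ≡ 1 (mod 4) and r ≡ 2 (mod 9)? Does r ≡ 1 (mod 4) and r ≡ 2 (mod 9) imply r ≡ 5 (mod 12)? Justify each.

[⇒] This fails: r = 17 gives 17 ≡ 5 (mod 12) but 17 ≡ 8 (mod 9), so the conjunction on the right does not hold.

[⇐] Conversely, if r ≡ 1 (mod 4) and r ≡ 2 (mod 9), then by the Chinese remainder theorem r ≡ 29 (mod 36). Since 29 ≡ 5 (mod 12) and 12 ∣ 36, we get r ≡ 5 (mod 12).

The forward direction fails; the converse holds.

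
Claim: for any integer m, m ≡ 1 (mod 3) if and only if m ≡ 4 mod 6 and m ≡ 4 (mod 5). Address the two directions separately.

(←) If m ≡ 4 (mod 6) and m ≡ 4 (mod 5), then by the Chinese remainder theorem m ≡ 4 (mod 30). Since 4 ≡ 1 (mod 3) and 3 ∣ 30, we get m ≡ 1 (mod 3).

(→) This fails: m = 1 gives 1 ≡ 1 (mod 3) but 1 ≡ 1 (mod 6), so the conjunction on the right does not hold.

Only the converse holds.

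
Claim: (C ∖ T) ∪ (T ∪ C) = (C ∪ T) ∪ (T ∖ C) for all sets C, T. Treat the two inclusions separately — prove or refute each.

Both inclusions hold; the sets are equal.

(⊆) Let x ∈ (C ∖ T) ∪ (T ∪ C). Then either x ∈ C and x ∉ T; or x ∈ T and x ∉ C; or x ∈ C ∩ T. In each case x ∈ (C ∪ T) ∪ (T ∖ C), so (C ∖ T) ∪ (T ∪ C) ⊆ (C ∪ T) ∪ (T ∖ C).

(⊇) Let x ∈ (C ∪ T) ∪ (T ∖ C). Then either x ∈ C and x ∉ T; or x ∈ T and x ∉ C; or x ∈ C ∩ T. In each case x ∈ (C ∖ T) ∪ (T ∪ C), so (C ∪ T) ∪ (T ∖ C) ⊆ (C ∖ T) ∪ (T ∪ C).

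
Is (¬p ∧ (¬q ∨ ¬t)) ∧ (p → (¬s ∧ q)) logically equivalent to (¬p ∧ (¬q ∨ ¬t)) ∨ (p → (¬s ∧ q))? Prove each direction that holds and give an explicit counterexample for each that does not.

(⇒) holds; (⇐) fails.

(←) This fails. Under p = T, q = T, s = F, t = F, the left side is false but the right side is true.

(→) Assume the antecedent. If p is true, the antecedent cannot hold. If p is false, the consequent reduces to true regardless of the other variables. Either way the consequent holds.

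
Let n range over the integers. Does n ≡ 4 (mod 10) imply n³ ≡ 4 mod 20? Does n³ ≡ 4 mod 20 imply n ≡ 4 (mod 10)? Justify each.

(⇒) Suppose n ≡ 4 (mod 10). Working modulo 20, n ∈ {4, 14}; for each such r, r³ ≡ 4 (mod 20).

(⇐) Conversely, the residues r modulo 20 with r³ ≡ 4 (mod 20) are exactly {4, 14}, and each is ≡ 4 (mod 10).

Both directions hold; the statement is true.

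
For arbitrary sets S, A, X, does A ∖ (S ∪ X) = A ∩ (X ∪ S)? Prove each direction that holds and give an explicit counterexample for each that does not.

Both inclusions fail.

(⟹) This inclusion fails. Take S = ∅, A = {1}, X = ∅; then 1 ∈ A ∖ (S ∪ X) but 1 ∉ A ∩ (X ∪ S).

(⟸) This inclusion fails. Take S = {1}, A = {1}, X = ∅; then 1 ∈ A ∩ (X ∪ S) but 1 ∉ A ∖ (S ∪ X).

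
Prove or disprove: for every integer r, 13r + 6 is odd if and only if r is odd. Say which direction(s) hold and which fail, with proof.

(⟸) Suppose r is odd; write r = 2j + 1. Then 13r + 6 = 13·(2j + 1) + 6 = 2·13j + 19, which is odd.

(⟹) Suppose 13r + 6 is odd. Since 13 is odd, 13r and r have the same parity, so 13r + 6 ≡ r + 6 (mod 2). As 6 is even, 13r + 6 is odd exactly when r is odd. Thus r is odd.

Equivalent; both directions hold.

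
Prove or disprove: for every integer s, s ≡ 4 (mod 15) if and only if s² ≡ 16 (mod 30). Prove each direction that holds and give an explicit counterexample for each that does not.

(⇒) fails and (⇐) fails.

(→) This fails: take s = 19. Then 19 ≡ 4 (mod 15), but 19² = 361 ≡ 1 (mod 30), not 16.

(←) This fails: take s = 14. Then 14² = 196 ≡ 16 (mod 30), yet 14 ≡ 14 (mod 15), not 4.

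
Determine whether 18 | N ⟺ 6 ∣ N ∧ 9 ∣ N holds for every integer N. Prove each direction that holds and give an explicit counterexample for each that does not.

(⇐) Suppose 6 ∣ N and 9 ∣ N. Any common multiple of 6 and 9 is a multiple of their lcm; here lcm(6, 9) = 6·9/gcd(6, 9) = 54/3 = 18, so 18 ∣ N.

(⇒) If 18 ∣ N, write N = 18q. Since 18 = 3·6, N = 6·(3q), so 6 ∣ N; and since 18 = 2·9, N = 9·(2q), so 9 ∣ N.

Equivalent; both directions hold.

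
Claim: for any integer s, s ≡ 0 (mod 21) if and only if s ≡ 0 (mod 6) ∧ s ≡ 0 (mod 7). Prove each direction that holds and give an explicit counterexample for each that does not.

(⇒) fails; (⇐) holds.

(⇒) This fails: s = 21 gives 21 ≡ 0 (mod 21) but 21 ≡ 3 (mod 6), so the conjunction on the right does not hold.

(⇐) Conversely, if s ≡ 0 (mod 6) and s ≡ 0 (mod 7), then by the Chinese remainder theorem s ≡ 0 (mod 42). Since 0 ≡ 0 (mod 21) and 21 ∣ 42, we get s ≡ 0 (mod 21).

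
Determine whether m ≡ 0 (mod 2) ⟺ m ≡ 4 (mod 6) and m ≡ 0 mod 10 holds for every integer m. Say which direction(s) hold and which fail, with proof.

(←) If m ≡ 4 (mod 6) and m ≡ 0 (mod 10), then by the Chinese remainder theorem m ≡ 10 (mod 30). Since 10 ≡ 0 (mod 2) and 2 ∣ 30, we get m ≡ 0 (mod 2).

(→) This fails: m = 0 gives 0 ≡ 0 (mod 2) but 0 ≡ 0 (mod 6), so the conjunction on the right does not hold.

The forward direction fails; the converse holds.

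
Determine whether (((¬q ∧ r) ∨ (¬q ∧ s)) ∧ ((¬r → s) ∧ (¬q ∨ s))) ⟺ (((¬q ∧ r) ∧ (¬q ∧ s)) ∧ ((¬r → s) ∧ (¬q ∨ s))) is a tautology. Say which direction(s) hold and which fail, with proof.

Not equivalent: only (⇐) holds.

Forward direction. This fails. Under r = T, s = F, q = F, the left side is true but the right side is false.

Converse. Assume the antecedent. If r is true, the antecedent forces (r = T, s = T, q = F), and the consequent holds there. If r is false, the antecedent cannot hold. Either way the consequent holds.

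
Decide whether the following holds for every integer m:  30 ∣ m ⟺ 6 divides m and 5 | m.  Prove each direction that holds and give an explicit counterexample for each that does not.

Equivalent; both directions hold.

(⟹) If 30 ∣ m, write m = 30q. Since 30 = 5·6, m = 6·(5q), so 6 ∣ m; and since 30 = 6·5, m = 5·(6q), so 5 ∣ m.

(⟸) Suppose 6 ∣ m and 5 ∣ m. Any common multiple of 6 and 5 is a multiple of their lcm; here gcd(6, 5) = 1, so lcm(6, 5) = 6·5 = 30, so 30 ∣ m.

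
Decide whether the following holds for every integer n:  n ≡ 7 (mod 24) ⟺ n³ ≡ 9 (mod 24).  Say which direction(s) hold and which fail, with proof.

(⇒) fails and (⇐) fails.

[⇒] This fails: take n = 7. Then 7 ≡ 7 (mod 24), but 7³ = 343 ≡ 7 (mod 24), not 9.

[⇐] This fails: take n = 9. Then 9³ = 729 ≡ 9 (mod 24), yet 9 ≡ 9 (mod 24), not 7.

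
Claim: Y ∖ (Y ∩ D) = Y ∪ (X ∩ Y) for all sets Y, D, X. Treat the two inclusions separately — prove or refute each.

(⟹) Let x ∈ Y ∖ (Y ∩ D). Then either x ∈ Y and x ∉ D, X; or x ∈ Y ∩ X and x ∉ D. In each case x ∈ Y ∪ (X ∩ Y), so Y ∖ (Y ∩ D) ⊆ Y ∪ (X ∩ Y).

(⟸) This inclusion fails. Take Y = {1}, D = {1}, X = ∅; then 1 ∈ Y ∪ (X ∩ Y) but 1 ∉ Y ∖ (Y ∩ D).

The sets are not equal: only the forward inclusion holds.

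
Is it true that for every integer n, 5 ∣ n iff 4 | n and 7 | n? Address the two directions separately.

Neither implication holds.

[⇒] This fails: take n = 5. Certainly 5 ∣ 5, but 4 ∤ 5.

[⇐] This fails: take n = 28. Both 4 ∣ 28 and 7 ∣ 28, yet 28 is not a multiple of 5 (since 28 = 5·5 + 3), so 5 ∤ 28.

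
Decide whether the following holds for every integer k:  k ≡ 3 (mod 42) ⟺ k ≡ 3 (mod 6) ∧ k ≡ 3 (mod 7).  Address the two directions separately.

Both directions hold; the statement is true.

(→) Suppose k ≡ 3 (mod 42); write k = 42j + 3. Since 6 ∣ 42, reducing mod 6 gives k ≡ 3 (mod 6); since 7 ∣ 42, reducing mod 7 gives k ≡ 3 (mod 7).

(←) Conversely, if k ≡ 3 (mod 6) and k ≡ 3 (mod 7), then by the Chinese remainder theorem k ≡ 3 (mod 42). This is exactly k ≡ 3 (mod 42).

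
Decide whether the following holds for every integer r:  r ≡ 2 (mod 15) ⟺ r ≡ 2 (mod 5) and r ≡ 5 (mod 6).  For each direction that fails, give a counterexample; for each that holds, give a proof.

Only the converse holds.

[⇒] This fails: r = 2 gives 2 ≡ 2 (mod 15) but 2 ≡ 2 (mod 6), so the conjunction on the right does not hold.

[⇐] Conversely, if r ≡ 2 (mod 5) and r ≡ 5 (mod 6), then by the Chinese remainder theorem r ≡ 17 (mod 30). Since 17 ≡ 2 (mod 15) and 15 ∣ 30, we get r ≡ 2 (mod 15).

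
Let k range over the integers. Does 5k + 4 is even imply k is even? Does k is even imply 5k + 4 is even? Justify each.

(⇒) Suppose 5k + 4 is even. Since 5 is odd, 5k and k have the same parity, so 5k + 4 ≡ k + 4 (mod 2). As 4 is even, 5k + 4 is even exactly when k is even. Thus k is even.

(⇐) Conversely, suppose k is even; write k = 2j. Then 5k + 4 = 5·(2j) + 4 = 2·5j + 4, which is even.

Both implications hold.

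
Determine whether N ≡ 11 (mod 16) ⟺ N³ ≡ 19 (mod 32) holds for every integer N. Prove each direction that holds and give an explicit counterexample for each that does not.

Only the converse holds.

(⇒) This fails: take N = 27. Then 27 ≡ 11 (mod 16), but 27³ = 19683 ≡ 3 (mod 32), not 19.

(⇐) Conversely, the residues r modulo 32 with r³ ≡ 19 (mod 32) are exactly {11}, and each is ≡ 11 (mod 16).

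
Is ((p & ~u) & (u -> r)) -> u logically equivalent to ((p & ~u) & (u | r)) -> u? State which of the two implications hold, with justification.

The forward direction holds; the converse fails.

(⟹) Assume the antecedent. If p is true, the antecedent forces (p = T, r = F, u = T) or (p = T, r = T, u = T), and ((p & ~u) & (u | r)) -> u holds there. If p is false, ((p & ~u) & (u | r)) -> u reduces to true regardless of the other variables. Either way ((p & ~u) & (u | r)) -> u holds.

(⟸) This fails. Under p = T, r = F, u = F, the left side is false but the right side is true.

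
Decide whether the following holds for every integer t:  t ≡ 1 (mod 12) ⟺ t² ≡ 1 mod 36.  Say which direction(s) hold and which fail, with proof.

Forward direction. This fails: take t = 13. Then 13 ≡ 1 (mod 12), but 13² = 169 ≡ 25 (mod 36), not 1.

Converse. This fails: take t = 17. Then 17² = 289 ≡ 1 (mod 36), yet 17 ≡ 5 (mod 12), not 1.

(⇒) fails and (⇐) fails.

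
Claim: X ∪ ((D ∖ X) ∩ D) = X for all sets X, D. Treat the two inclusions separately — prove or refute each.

(⊆) This inclusion fails. Take X = ∅, D = {1}; then 1 ∈ X ∪ ((D ∖ X) ∩ D) but 1 ∉ X.

(⊇) Let x ∈ X. Then either x ∈ X and x ∉ D; or x ∈ X ∩ D. In each case x ∈ X ∪ ((D ∖ X) ∩ D), so X ⊆ X ∪ ((D ∖ X) ∩ D).

Only the reverse inclusion holds.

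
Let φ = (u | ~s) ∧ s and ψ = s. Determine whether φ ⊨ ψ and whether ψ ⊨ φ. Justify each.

The forward direction holds; the converse fails.

(⟸) This fails. Under u = F, s = T, the left side is false but the right side is true.

(⟹) Assume the antecedent. If u is true, the antecedent forces (u = T, s = T), and s holds there. If u is false, the antecedent cannot hold. Either way s holds.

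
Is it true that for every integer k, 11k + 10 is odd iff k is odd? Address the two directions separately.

(⇐) Suppose k is odd; write k = 2j + 1. Then 11k + 10 = 11·(2j + 1) + 10 = 2·11j + 21, which is odd.

(⇒) Suppose 11k + 10 is odd. Since 11 is odd, 11k and k have the same parity, so 11k + 10 ≡ k + 10 (mod 2). As 10 is even, 11k + 10 is odd exactly when k is odd. Thus k is odd.

Both directions hold.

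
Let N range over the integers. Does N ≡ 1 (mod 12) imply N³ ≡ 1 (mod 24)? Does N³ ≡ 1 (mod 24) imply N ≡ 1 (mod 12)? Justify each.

Forward direction. This fails: take N = 13. Then 13 ≡ 1 (mod 12), but 13³ = 2197 ≡ 13 (mod 24), not 1.

Converse. The residues r modulo 24 with r³ ≡ 1 (mod 24) are exactly {1}, and each is ≡ 1 (mod 12).

Only the converse holds.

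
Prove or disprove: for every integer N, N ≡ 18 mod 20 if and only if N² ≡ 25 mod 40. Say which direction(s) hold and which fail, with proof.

(⟹) This fails: take N = 18. Then 18 ≡ 18 (mod 20), but 18² = 324 ≡ 4 (mod 40), not 25.

(⟸) This fails: take N = 5. Then 5² = 25 ≡ 25 (mod 40), yet 5 ≡ 5 (mod 20), not 18.

Both directions fail.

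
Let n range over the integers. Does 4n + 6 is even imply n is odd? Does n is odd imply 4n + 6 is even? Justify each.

(⟸) Suppose n is odd. Since 4 is even, 4n is even for every n, so 4n + 6 has the same parity as 6, which is even. Hence 4n + 6 is even.

(⟹) This fails: take n = 2. Then 4n + 6 = 14, which is even, yet n = 2 is even, not odd.

Only the reverse direction holds.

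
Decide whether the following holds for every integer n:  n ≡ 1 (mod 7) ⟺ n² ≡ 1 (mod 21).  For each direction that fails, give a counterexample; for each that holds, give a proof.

(⇒) This fails: take n = 15. Then 15 ≡ 1 (mod 7), but 15² = 225 ≡ 15 (mod 21), not 1.

(⇐) This fails: take n = 13. Then 13² = 169 ≡ 1 (mod 21), yet 13 ≡ 6 (mod 7), not 1.

Both directions fail.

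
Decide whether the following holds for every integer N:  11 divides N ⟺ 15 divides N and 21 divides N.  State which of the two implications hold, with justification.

Both directions fail.

(→) This fails: take N = 11. Certainly 11 ∣ 11, but 15 ∤ 11.

(←) This fails: take N = 105. Both 15 ∣ 105 and 21 ∣ 105, yet 105 is not a multiple of 11 (since 105 = 9·11 + 6), so 11 ∤ 105.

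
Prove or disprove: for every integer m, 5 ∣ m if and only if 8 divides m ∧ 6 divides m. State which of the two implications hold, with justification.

Neither implication holds.

(⟹) This fails: take m = 5. Certainly 5 ∣ 5, but 8 ∤ 5.

(⟸) This fails: take m = 24. Both 8 ∣ 24 and 6 ∣ 24, yet 24 is not a multiple of 5 (since 24 = 4·5 + 4), so 5 ∤ 24.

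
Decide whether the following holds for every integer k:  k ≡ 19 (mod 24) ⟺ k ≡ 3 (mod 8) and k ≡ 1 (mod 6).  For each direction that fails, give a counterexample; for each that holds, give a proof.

Both directions hold; the statement is true.

[⇐] If k ≡ 3 (mod 8) and k ≡ 1 (mod 6), then by the Chinese remainder theorem k ≡ 19 (mod 24). This is exactly k ≡ 19 (mod 24).

[⇒] Suppose k ≡ 19 (mod 24); write k = 24j + 19. Since 8 ∣ 24, reducing mod 8 gives k ≡ 19 ≡ 3 (mod 8); since 6 ∣ 24, reducing mod 6 gives k ≡ 19 ≡ 1 (mod 6).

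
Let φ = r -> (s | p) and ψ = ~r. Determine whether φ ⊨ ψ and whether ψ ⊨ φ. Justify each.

(←) Assume the antecedent. If p is true, r -> (s | p) reduces to true regardless of the other variables. If p is false, the antecedent forces (p = F, s = F, r = F) or (p = F, s = T, r = F), and r -> (s | p) holds there. Either way r -> (s | p) holds.

(→) This fails. Under p = T, s = F, r = T, the left side is true but the right side is false.

Only the converse holds.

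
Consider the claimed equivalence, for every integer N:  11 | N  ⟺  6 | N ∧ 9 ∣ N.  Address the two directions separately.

Both directions fail.

(→) This fails: take N = 11. Certainly 11 ∣ 11, but 6 ∤ 11.

(←) This fails: take N = 18. Both 6 ∣ 18 and 9 ∣ 18, yet 18 is not a multiple of 11 (since 18 = 1·11 + 7), so 11 ∤ 18.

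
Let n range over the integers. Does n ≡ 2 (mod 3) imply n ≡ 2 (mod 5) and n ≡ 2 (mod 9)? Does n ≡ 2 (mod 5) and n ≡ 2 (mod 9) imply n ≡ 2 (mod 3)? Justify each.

(⇒) This fails: n = 32 gives 32 ≡ 2 (mod 3) but 32 ≡ 5 (mod 9), so the conjunction on the right does not hold.

(⇐) Conversely, if n ≡ 2 (mod 5) and n ≡ 2 (mod 9), then by the Chinese remainder theorem n ≡ 2 (mod 45). Since 2 ≡ 2 (mod 3) and 3 ∣ 45, we get n ≡ 2 (mod 3).

Only the reverse direction holds.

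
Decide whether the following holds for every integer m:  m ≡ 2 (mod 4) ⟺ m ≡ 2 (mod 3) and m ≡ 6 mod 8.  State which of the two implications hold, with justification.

(⇒) fails; (⇐) holds.

(→) This fails: m = 2 gives 2 ≡ 2 (mod 4) but 2 ≡ 2 (mod 8), so the conjunction on the right does not hold.

(←) Conversely, if m ≡ 2 (mod 3) and m ≡ 6 (mod 8), then by the Chinese remainder theorem m ≡ 14 (mod 24). Since 14 ≡ 2 (mod 4) and 4 ∣ 24, we get m ≡ 2 (mod 4).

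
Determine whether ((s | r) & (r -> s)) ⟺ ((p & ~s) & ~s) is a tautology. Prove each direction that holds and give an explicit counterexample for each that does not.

Neither implication holds.

(⇒) This fails. Under p = F, r = F, s = T, the left side is true but the right side is false.

(⇐) This fails. Under p = T, r = F, s = F, the left side is false but the right side is true.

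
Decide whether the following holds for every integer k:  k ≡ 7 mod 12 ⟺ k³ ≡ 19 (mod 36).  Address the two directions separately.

The biconditional holds.

(⇒) Suppose k ≡ 7 (mod 12). Working modulo 36, k ∈ {7, 19, 31}; for each such r, r³ ≡ 19 (mod 36).

(⇐) Conversely, the residues r modulo 36 with r³ ≡ 19 (mod 36) are exactly {7, 19, 31}, and each is ≡ 7 (mod 12).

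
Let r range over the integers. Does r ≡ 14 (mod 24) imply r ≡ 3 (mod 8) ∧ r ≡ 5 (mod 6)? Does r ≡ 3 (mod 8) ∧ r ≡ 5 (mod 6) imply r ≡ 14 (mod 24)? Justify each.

Neither implication holds.

[⇒] This fails: r = 14 gives 14 ≡ 14 (mod 24) but 14 ≡ 6 (mod 8), so the conjunction on the right does not hold.

[⇐] This fails: r = 11 satisfies both congruences on the right (11 ≡ 3 mod 8 and 11 ≡ 5 mod 6) yet 11 ≡ 11 (mod 24), not 14.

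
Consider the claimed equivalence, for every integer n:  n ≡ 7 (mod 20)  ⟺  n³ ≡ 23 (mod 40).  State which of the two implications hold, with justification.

(←) The residues r modulo 40 with r³ ≡ 23 (mod 40) are exactly {7}, and each is ≡ 7 (mod 20).

(→) This fails: take n = 27. Then 27 ≡ 7 (mod 20), but 27³ = 19683 ≡ 3 (mod 40), not 23.

Not equivalent: only (⇐) holds.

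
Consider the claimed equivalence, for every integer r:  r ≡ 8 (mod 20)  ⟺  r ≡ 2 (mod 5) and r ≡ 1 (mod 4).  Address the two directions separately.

(⟹) This fails: r = 8 gives 8 ≡ 8 (mod 20) but 8 ≡ 3 (mod 5), so the conjunction on the right does not hold.

(⟸) This fails: r = 17 satisfies both congruences on the right (17 ≡ 2 mod 5 and 17 ≡ 1 mod 4) yet 17 ≡ 17 (mod 20), not 8.

Neither implication holds.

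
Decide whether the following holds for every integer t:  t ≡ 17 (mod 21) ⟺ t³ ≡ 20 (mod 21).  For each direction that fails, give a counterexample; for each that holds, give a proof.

(⇒) holds; (⇐) fails.

(→) Suppose t ≡ 17 (mod 21). Write t = 21j + 17. Then (21j + 17)³ = 9261j³ + 22491j² + 18207j + 4913 = 21(441j³ + 1071j² + 867j + 233) + 20, so t³ ≡ 20 (mod 21).

(←) This fails: take t = 5. Then 5³ = 125 ≡ 20 (mod 21), yet 5 ≡ 5 (mod 21), not 17.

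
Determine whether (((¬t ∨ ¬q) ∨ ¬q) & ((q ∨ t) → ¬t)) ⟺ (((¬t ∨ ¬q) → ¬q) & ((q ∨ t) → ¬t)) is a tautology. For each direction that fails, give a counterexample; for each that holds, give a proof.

Forward direction. This fails. Under q = T, t = F, the left side is true but the right side is false.

Converse. Assume the antecedent. If q is true, the antecedent cannot hold. If q is false, the antecedent forces (q = F, t = F), and the consequent holds there. Either way the consequent holds.

Only the converse holds.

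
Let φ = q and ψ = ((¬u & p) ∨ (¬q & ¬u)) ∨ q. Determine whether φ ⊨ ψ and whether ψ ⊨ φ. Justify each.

(→) Assume the antecedent. If u is true, the antecedent forces (u = T, q = T, p = F) or (u = T, q = T, p = T), and ((¬u & p) ∨ (¬q & ¬u)) ∨ q holds there. If u is false, ((¬u & p) ∨ (¬q & ¬u)) ∨ q reduces to true regardless of the other variables. Either way ((¬u & p) ∨ (¬q & ¬u)) ∨ q holds.

(←) This fails. Under u = F, q = F, p = F, the left side is false but the right side is true.

Only the forward direction holds.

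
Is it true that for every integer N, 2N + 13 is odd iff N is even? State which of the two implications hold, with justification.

Converse. Suppose N is even. Since 2 is even, 2N is even for every N, so 2N + 13 has the same parity as 13, which is odd. Hence 2N + 13 is odd.

Forward direction. This fails: take N = 3. Then 2N + 13 = 19, which is odd, yet N = 3 is odd, not even.

Only the reverse direction holds.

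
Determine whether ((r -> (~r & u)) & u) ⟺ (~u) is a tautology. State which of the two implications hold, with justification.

(⇒) This fails. Under u = T, r = F, the left side is true but the right side is false.

(⇐) This fails. Under u = F, r = F, the left side is false but the right side is true.

Both directions fail.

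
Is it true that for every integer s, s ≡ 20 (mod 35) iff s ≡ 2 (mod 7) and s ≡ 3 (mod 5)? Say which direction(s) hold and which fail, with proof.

(⇒) fails and (⇐) fails.

(⇒) This fails: s = 20 gives 20 ≡ 20 (mod 35) but 20 ≡ 6 (mod 7), so the conjunction on the right does not hold.

(⇐) This fails: s = 23 satisfies both congruences on the right (23 ≡ 2 mod 7 and 23 ≡ 3 mod 5) yet 23 ≡ 23 (mod 35), not 20.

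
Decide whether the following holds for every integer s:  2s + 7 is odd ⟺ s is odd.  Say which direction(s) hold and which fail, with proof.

(⇒) fails; (⇐) holds.

(⇒) This fails: take s = 0. Then 2s + 7 = 7, which is odd, yet s = 0 is even, not odd.

(⇐) Suppose s is odd. Since 2 is even, 2s is even for every s, so 2s + 7 has the same parity as 7, which is odd. Hence 2s + 7 is odd.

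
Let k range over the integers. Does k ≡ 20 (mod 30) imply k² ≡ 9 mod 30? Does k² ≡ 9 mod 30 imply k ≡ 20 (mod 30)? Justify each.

(⇒) This fails: take k = 20. Then 20 ≡ 20 (mod 30), but 20² = 400 ≡ 10 (mod 30), not 9.

(⇐) This fails: take k = 3. Then 3² = 9 ≡ 9 (mod 30), yet 3 ≡ 3 (mod 30), not 20.

Neither implication holds.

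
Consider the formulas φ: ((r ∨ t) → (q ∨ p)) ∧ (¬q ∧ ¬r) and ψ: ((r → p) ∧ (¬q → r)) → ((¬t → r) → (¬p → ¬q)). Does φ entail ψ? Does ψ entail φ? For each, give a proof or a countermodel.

Only the forward implication holds.

(⇐) This fails. Under p = F, t = T, r = F, q = F, the left side is false but the right side is true.

(⇒) Assume the antecedent. If p is true, the consequent reduces to true regardless of the other variables. If p is false, the antecedent forces (p = F, t = F, r = F, q = F), and the consequent holds there. Either way the consequent holds.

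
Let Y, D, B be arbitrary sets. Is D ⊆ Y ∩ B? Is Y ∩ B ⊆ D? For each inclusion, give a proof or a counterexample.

(⊆) This inclusion fails. Take Y = ∅, D = {1}, B = ∅; then 1 ∈ D but 1 ∉ Y ∩ B.

(⊇) This inclusion fails. Take Y = {1}, D = ∅, B = {1}; then 1 ∈ Y ∩ B but 1 ∉ D.

Neither inclusion holds.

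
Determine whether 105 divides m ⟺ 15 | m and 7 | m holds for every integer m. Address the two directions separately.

(⇒) If 105 ∣ m, write m = 105q. Since 105 = 7·15, m = 15·(7q), so 15 ∣ m; and since 105 = 15·7, m = 7·(15q), so 7 ∣ m.

(⇐) Suppose 15 ∣ m and 7 ∣ m. Any common multiple of 15 and 7 is a multiple of their lcm; here gcd(15, 7) = 1, so lcm(15, 7) = 15·7 = 105, so 105 ∣ m.

Equivalent; both directions hold.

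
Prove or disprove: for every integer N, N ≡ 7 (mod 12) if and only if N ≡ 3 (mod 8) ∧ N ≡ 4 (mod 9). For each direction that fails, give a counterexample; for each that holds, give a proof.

Only the converse holds.

Forward direction. This fails: N = 7 gives 7 ≡ 7 (mod 12) but 7 ≡ 7 (mod 8), so the conjunction on the right does not hold.

Converse. If N ≡ 3 (mod 8) and N ≡ 4 (mod 9), then by the Chinese remainder theorem N ≡ 67 (mod 72). Since 67 ≡ 7 (mod 12) and 12 ∣ 72, we get N ≡ 7 (mod 12).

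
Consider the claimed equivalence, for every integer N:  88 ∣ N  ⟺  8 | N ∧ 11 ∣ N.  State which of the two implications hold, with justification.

The biconditional holds.

Forward direction. If 88 ∣ N, write N = 88q. Since 88 = 11·8, N = 8·(11q), so 8 ∣ N; and since 88 = 8·11, N = 11·(8q), so 11 ∣ N.

Converse. Suppose 8 ∣ N and 11 ∣ N. Any common multiple of 8 and 11 is a multiple of their lcm; here gcd(8, 11) = 1, so lcm(8, 11) = 8·11 = 88, so 88 ∣ N.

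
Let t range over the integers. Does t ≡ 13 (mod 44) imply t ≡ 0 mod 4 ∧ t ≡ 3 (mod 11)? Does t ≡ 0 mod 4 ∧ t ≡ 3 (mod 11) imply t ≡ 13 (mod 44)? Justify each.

Neither implication holds.

(⇒) This fails: t = 13 gives 13 ≡ 13 (mod 44) but 13 ≡ 1 (mod 4), so the conjunction on the right does not hold.

(⇐) This fails: t = 36 satisfies both congruences on the right (36 ≡ 0 mod 4 and 36 ≡ 3 mod 11) yet 36 ≡ 36 (mod 44), not 13.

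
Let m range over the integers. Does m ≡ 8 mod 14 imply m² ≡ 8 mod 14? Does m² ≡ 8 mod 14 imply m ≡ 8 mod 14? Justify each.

Not equivalent: only (⇒) holds.

(←) This fails: take m = 6. Then 6² = 36 ≡ 8 (mod 14), yet 6 ≡ 6 (mod 14), not 8.

(→) Suppose m ≡ 8 mod 14. Write m = 14j + 8. Then (14j + 8)² = 196j² + 224j + 64 = 14(14j² + 16j + 4) + 8, so m² ≡ 8 (mod 14).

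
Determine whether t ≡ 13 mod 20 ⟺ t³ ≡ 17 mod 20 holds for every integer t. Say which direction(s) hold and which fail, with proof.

Equivalent; both directions hold.

(⇒) Suppose t ≡ 13 mod 20. Write t = 20j + 13. Then (20j + 13)³ = 8000j³ + 15600j² + 10140j + 2197 = 20(400j³ + 780j² + 507j + 109) + 17, so t³ ≡ 17 (mod 20).

(⇐) Conversely, suppose t³ ≡ 17 (mod 20). The only residue r in {0, …, 19} with r³ ≡ 17 (mod 20) is r = 13, so t ≡ 13 (mod 20).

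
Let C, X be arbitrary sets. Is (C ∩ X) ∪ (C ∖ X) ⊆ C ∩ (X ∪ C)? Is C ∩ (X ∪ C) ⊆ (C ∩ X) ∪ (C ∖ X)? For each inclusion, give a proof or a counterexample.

Both inclusions hold; the sets are equal.

(⟹) Let x ∈ (C ∩ X) ∪ (C ∖ X). Then either x ∈ C and x ∉ X; or x ∈ C ∩ X. In each case x ∈ C ∩ (X ∪ C), so (C ∩ X) ∪ (C ∖ X) ⊆ C ∩ (X ∪ C).

(⟸) Let x ∈ C ∩ (X ∪ C). Then either x ∈ C and x ∉ X; or x ∈ C ∩ X. In each case x ∈ (C ∩ X) ∪ (C ∖ X), so C ∩ (X ∪ C) ⊆ (C ∩ X) ∪ (C ∖ X).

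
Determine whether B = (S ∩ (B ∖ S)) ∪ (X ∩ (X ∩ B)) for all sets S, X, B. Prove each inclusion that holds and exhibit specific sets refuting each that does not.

Only the reverse inclusion holds.

(⊆) This inclusion fails. Take S = ∅, X = ∅, B = {1}; then 1 ∈ B but 1 ∉ (S ∩ (B ∖ S)) ∪ (X ∩ (X ∩ B)).

(⊇) Let x ∈ (S ∩ (B ∖ S)) ∪ (X ∩ (X ∩ B)). Then either x ∈ X ∩ B and x ∉ S; or x ∈ S ∩ X ∩ B. In each case x ∈ B, so (S ∩ (B ∖ S)) ∪ (X ∩ (X ∩ B)) ⊆ B.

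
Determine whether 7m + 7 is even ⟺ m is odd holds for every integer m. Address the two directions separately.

The biconditional holds.

Forward direction. Suppose 7m + 7 is even. Since 7 is odd, 7m and m have the same parity, so 7m + 7 ≡ m + 7 (mod 2). As 7 is odd, 7m + 7 is even exactly when m is odd. Thus m is odd.

Converse. Suppose m is odd; write m = 2j + 1. Then 7m + 7 = 7·(2j + 1) + 7 = 2·7j + 14, which is even.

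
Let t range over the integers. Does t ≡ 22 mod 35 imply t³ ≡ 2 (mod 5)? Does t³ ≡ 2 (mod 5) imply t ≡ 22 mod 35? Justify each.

(⟹) This fails: take t = 22. Then 22 ≡ 22 (mod 35), but 22³ = 10648 ≡ 3 (mod 5), not 2.

(⟸) This fails: take t = 3. Then 3³ = 27 ≡ 2 (mod 5), yet 3 ≡ 3 (mod 35), not 22.

Neither direction holds.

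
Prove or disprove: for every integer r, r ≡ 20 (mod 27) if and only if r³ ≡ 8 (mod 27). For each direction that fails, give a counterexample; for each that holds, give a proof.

(→) Suppose r ≡ 20 (mod 27). Write r = 27j + 20. Then (27j + 20)³ = 19683j³ + 43740j² + 32400j + 8000 = 27(729j³ + 1620j² + 1200j + 296) + 8, so r³ ≡ 8 (mod 27).

(←) This fails: take r = 2. Then 2³ = 8 ≡ 8 (mod 27), yet 2 ≡ 2 (mod 27), not 20.

The forward direction holds; the converse fails.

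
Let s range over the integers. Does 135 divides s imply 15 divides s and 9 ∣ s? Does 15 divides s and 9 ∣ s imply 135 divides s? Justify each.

Only the forward direction holds.

Forward direction. If 135 ∣ s, write s = 135q. Since 135 = 9·15, s = 15·(9q), so 15 ∣ s; and since 135 = 15·9, s = 9·(15q), so 9 ∣ s.

Converse. This fails: take s = 45. Both 15 ∣ 45 and 9 ∣ 45, yet 45 is not a multiple of 135 (since 45 = 0·135 + 45), so 135 ∤ 45.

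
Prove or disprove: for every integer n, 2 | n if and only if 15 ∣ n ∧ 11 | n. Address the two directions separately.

Neither direction holds.

Forward direction. This fails: take n = 2. Certainly 2 ∣ 2, but 15 ∤ 2.

Converse. This fails: take n = 165. Both 15 ∣ 165 and 11 ∣ 165, yet 165 is not a multiple of 2 (since 165 = 82·2 + 1), so 2 ∤ 165.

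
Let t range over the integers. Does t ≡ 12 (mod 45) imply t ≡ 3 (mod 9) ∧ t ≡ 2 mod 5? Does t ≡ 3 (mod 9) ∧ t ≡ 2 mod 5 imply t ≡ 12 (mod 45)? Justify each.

Both directions hold.

(→) Suppose t ≡ 12 (mod 45); write t = 45j + 12. Since 9 ∣ 45, reducing mod 9 gives t ≡ 12 ≡ 3 (mod 9); since 5 ∣ 45, reducing mod 5 gives t ≡ 12 ≡ 2 (mod 5).

(←) Conversely, if t ≡ 3 (mod 9) and t ≡ 2 (mod 5), then by the Chinese remainder theorem t ≡ 12 (mod 45). This is exactly t ≡ 12 (mod 45).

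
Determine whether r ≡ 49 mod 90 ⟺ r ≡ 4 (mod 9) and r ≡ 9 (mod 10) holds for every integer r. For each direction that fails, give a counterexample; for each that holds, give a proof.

The biconditional holds.

[⇒] Suppose r ≡ 49 (mod 90); write r = 90j + 49. Since 9 ∣ 90, reducing mod 9 gives r ≡ 49 ≡ 4 (mod 9); since 10 ∣ 90, reducing mod 10 gives r ≡ 49 ≡ 9 (mod 10).

[⇐] Conversely, if r ≡ 4 (mod 9) and r ≡ 9 (mod 10), then by the Chinese remainder theorem r ≡ 49 (mod 90). This is exactly r ≡ 49 (mod 90).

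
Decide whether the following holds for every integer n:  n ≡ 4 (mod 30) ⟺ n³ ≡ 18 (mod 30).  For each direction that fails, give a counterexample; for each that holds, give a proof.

[⇒] This fails: take n = 4. Then 4 ≡ 4 (mod 30), but 4³ = 64 ≡ 4 (mod 30), not 18.

[⇐] This fails: take n = 12. Then 12³ = 1728 ≡ 18 (mod 30), yet 12 ≡ 12 (mod 30), not 4.

Both directions fail.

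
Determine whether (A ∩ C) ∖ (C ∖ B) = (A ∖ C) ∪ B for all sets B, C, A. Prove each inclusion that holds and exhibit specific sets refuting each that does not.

(⟸) This inclusion fails. Take B = {1}, C = ∅, A = ∅; then 1 ∈ (A ∖ C) ∪ B but 1 ∉ (A ∩ C) ∖ (C ∖ B).

(⟹) Let x ∈ (A ∩ C) ∖ (C ∖ B). Then x ∈ B ∩ C ∩ A, from which x ∈ (A ∖ C) ∪ B.

The sets are not equal: only the forward inclusion holds.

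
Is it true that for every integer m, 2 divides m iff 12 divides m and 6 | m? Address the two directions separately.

Only the converse holds.

(⇒) This fails: take m = 2. Certainly 2 ∣ 2, but 12 ∤ 2.

(⇐) Suppose 12 ∣ m and 6 ∣ m. Any common multiple of 12 and 6 is a multiple of their lcm; here lcm(12, 6) = 12·6/gcd(12, 6) = 72/6 = 12, so 12 ∣ m. Since 2 ∣ 12, it follows that 2 ∣ m.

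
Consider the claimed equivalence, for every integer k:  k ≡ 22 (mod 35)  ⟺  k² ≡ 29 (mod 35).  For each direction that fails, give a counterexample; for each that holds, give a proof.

(→) Suppose k ≡ 22 (mod 35). Write k = 35j + 22. Then (35j + 22)² = 1225j² + 1540j + 484 = 35(35j² + 44j + 13) + 29, so k² ≡ 29 (mod 35).

(←) This fails: take k = 8. Then 8² = 64 ≡ 29 (mod 35), yet 8 ≡ 8 (mod 35), not 22.

The forward direction holds; the converse fails.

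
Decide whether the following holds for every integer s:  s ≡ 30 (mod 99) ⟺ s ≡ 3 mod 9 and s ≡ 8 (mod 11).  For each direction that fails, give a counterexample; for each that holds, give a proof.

(⇐) If s ≡ 3 (mod 9) and s ≡ 8 (mod 11), then by the Chinese remainder theorem s ≡ 30 (mod 99). This is exactly s ≡ 30 (mod 99).

(⇒) Suppose s ≡ 30 (mod 99); write s = 99j + 30. Since 9 ∣ 99, reducing mod 9 gives s ≡ 30 ≡ 3 (mod 9); since 11 ∣ 99, reducing mod 11 gives s ≡ 30 ≡ 8 (mod 11).

Equivalent; both directions hold.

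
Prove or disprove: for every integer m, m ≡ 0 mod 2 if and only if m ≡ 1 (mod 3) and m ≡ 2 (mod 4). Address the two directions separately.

Forward direction. This fails: m = 0 gives 0 ≡ 0 (mod 2) but 0 ≡ 0 (mod 3), so the conjunction on the right does not hold.

Converse. If m ≡ 1 (mod 3) and m ≡ 2 (mod 4), then by the Chinese remainder theorem m ≡ 10 (mod 12). Since 10 ≡ 0 (mod 2) and 2 ∣ 12, we get m ≡ 0 (mod 2).

Not equivalent: only (⇐) holds.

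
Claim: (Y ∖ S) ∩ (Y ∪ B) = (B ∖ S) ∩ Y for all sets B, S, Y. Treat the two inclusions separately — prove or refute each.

(⊆) fails; (⊇) holds.

(⟹) This inclusion fails. Take B = ∅, S = ∅, Y = {1}; then 1 ∈ (Y ∖ S) ∩ (Y ∪ B) but 1 ∉ (B ∖ S) ∩ Y.

(⟸) Let x ∈ (B ∖ S) ∩ Y. Then x ∈ B ∩ Y and x ∉ S, from which x ∈ (Y ∖ S) ∩ (Y ∪ B).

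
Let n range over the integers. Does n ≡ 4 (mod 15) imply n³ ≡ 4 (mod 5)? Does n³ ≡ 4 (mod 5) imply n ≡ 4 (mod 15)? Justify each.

Only the forward direction holds.

(⇒) Suppose n ≡ 4 (mod 15). Then n³ ≡ 4³ = 64 (mod 15), and since 5 ∣ 15, also n³ ≡ 4 (mod 5).

(⇐) This fails: take n = 9. Then 9³ = 729 ≡ 4 (mod 5), yet 9 ≡ 9 (mod 15), not 4.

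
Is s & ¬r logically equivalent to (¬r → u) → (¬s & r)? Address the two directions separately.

Neither direction holds.

[⇒] This fails. Under r = F, u = T, s = T, the left side is true but the right side is false.

[⇐] This fails. Under r = F, u = F, s = F, the left side is false but the right side is true.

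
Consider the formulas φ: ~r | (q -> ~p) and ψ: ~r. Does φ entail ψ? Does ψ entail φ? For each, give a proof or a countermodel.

[⇒] This fails. Under r = T, q = F, p = F, the left side is true but the right side is false.

[⇐] Assume the antecedent. If r is true, the antecedent cannot hold. If r is false, ~r | (q -> ~p) reduces to true regardless of the other variables. Either way ~r | (q -> ~p) holds.

Only the reverse direction holds.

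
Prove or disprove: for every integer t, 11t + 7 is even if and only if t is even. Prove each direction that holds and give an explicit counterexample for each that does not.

(⟹) This fails: t = 1 gives 11t + 7 = 18, which is even, but 1 is odd, not even.

(⟸) This also fails: t = 0 is even, but 11t + 7 = 7 is odd, not even.

(⇒) fails and (⇐) fails.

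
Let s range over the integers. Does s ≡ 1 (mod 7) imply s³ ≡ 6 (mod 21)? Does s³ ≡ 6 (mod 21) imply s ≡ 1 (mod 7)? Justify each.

Neither implication holds.

[⇒] This fails: take s = 1. Then 1 ≡ 1 (mod 7), but 1³ = 1 ≡ 1 (mod 21), not 6.

[⇐] This fails: take s = 3. Then 3³ = 27 ≡ 6 (mod 21), yet 3 ≡ 3 (mod 7), not 1.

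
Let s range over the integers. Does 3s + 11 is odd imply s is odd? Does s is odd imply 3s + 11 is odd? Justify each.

(⇒) fails and (⇐) fails.

[⇒] This fails: s = 2 gives 3s + 11 = 17, which is odd, but 2 is even, not odd.

[⇐] This also fails: s = 1 is odd, but 3s + 11 = 14 is even, not odd.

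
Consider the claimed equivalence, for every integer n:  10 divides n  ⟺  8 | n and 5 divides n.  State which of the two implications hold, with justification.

The forward direction fails; the converse holds.

Forward direction. This fails: take n = 10. Certainly 10 ∣ 10, but 8 ∤ 10.

Converse. Suppose 8 ∣ n and 5 ∣ n. Any common multiple of 8 and 5 is a multiple of their lcm; here gcd(8, 5) = 1, so lcm(8, 5) = 8·5 = 40, so 40 ∣ n. Since 10 ∣ 40, it follows that 10 ∣ n.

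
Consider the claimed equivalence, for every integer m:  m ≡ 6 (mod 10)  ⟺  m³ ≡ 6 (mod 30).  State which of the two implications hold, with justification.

(⇒) This fails: take m = 16. Then 16 ≡ 6 (mod 10), but 16³ = 4096 ≡ 16 (mod 30), not 6.

(⇐) Conversely, the residues r modulo 30 with r³ ≡ 6 (mod 30) are exactly {6}, and each is ≡ 6 (mod 10).

Not equivalent: only (⇐) holds.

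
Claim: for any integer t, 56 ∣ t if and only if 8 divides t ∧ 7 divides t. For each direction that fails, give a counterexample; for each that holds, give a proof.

(←) Suppose 8 ∣ t and 7 ∣ t. Any common multiple of 8 and 7 is a multiple of their lcm; here gcd(8, 7) = 1, so lcm(8, 7) = 8·7 = 56, so 56 ∣ t.

(→) If 56 ∣ t, write t = 56q. Since 56 = 7·8, t = 8·(7q), so 8 ∣ t; and since 56 = 8·7, t = 7·(8q), so 7 ∣ t.

Both directions hold; the statement is true.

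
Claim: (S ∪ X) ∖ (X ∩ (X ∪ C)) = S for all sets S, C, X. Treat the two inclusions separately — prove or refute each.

(⟹) Let x ∈ (S ∪ X) ∖ (X ∩ (X ∪ C)). Then either x ∈ S and x ∉ C, X; or x ∈ S ∩ C and x ∉ X. In each case x ∈ S, so (S ∪ X) ∖ (X ∩ (X ∪ C)) ⊆ S.

(⟸) This inclusion fails. Take S = {1}, C = ∅, X = {1}; then 1 ∈ S but 1 ∉ (S ∪ X) ∖ (X ∩ (X ∪ C)).

The sets are not equal: only the forward inclusion holds.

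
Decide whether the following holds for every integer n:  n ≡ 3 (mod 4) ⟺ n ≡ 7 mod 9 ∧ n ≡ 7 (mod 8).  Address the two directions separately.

Not equivalent: only (⇐) holds.

Forward direction. This fails: n = 3 gives 3 ≡ 3 (mod 4) but 3 ≡ 3 (mod 9), so the conjunction on the right does not hold.

Converse. If n ≡ 7 (mod 9) and n ≡ 7 (mod 8), then by the Chinese remainder theorem n ≡ 7 (mod 72). Since 7 ≡ 3 (mod 4) and 4 ∣ 72, we get n ≡ 3 (mod 4).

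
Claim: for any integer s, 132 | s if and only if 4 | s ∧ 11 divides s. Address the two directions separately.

Forward direction. If 132 ∣ s, write s = 132q. Since 132 = 33·4, s = 4·(33q), so 4 ∣ s; and since 132 = 12·11, s = 11·(12q), so 11 ∣ s.

Converse. This fails: take s = 44. Both 4 ∣ 44 and 11 ∣ 44, yet 44 is not a multiple of 132 (since 44 = 0·132 + 44), so 132 ∤ 44.

Only the forward direction holds.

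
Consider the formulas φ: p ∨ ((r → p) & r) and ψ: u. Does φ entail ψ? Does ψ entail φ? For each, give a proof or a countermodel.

Neither implication holds.

[⇒] This fails. Under r = F, p = T, u = F, the left side is true but the right side is false.

[⇐] This fails. Under r = F, p = F, u = T, the left side is false but the right side is true.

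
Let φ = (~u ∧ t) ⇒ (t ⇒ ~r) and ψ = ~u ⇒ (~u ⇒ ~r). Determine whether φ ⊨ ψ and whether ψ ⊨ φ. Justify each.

[⇐] Assume the antecedent. If r is true, the antecedent forces (r = T, u = T, t = F) or (r = T, u = T, t = T), and (~u ∧ t) ⇒ (t ⇒ ~r) holds there. If r is false, (~u ∧ t) ⇒ (t ⇒ ~r) reduces to true regardless of the other variables. Either way (~u ∧ t) ⇒ (t ⇒ ~r) holds.

[⇒] This fails. Under r = T, u = F, t = F, the left side is true but the right side is false.

Not equivalent: only (⇐) holds.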